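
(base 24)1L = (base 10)45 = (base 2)101101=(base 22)21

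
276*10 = 2760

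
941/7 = 134 + 3/7 =134.43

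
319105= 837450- 518345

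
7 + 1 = 8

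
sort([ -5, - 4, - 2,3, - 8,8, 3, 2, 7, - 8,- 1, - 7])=[- 8, - 8, - 7, - 5,- 4, -2, - 1,  2,3,3, 7, 8]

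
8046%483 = 318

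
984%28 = 4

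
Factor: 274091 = 17^1*23^1*701^1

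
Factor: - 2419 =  - 41^1*59^1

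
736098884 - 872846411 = -136747527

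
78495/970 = 80 + 179/194 = 80.92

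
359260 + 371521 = 730781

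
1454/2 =727 = 727.00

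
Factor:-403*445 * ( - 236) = 2^2*5^1*13^1*31^1*59^1*89^1= 42323060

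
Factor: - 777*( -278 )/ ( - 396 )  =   - 36001/66 = - 2^ ( - 1 )*3^( - 1 )*7^1*11^( - 1)*37^1*139^1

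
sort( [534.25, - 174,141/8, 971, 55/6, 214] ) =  [ - 174, 55/6, 141/8, 214, 534.25, 971]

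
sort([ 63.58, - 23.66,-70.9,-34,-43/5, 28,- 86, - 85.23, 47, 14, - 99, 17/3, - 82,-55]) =[ -99, - 86,-85.23, - 82,- 70.9, -55, - 34,-23.66, -43/5, 17/3, 14, 28, 47,  63.58] 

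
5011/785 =5011/785  =  6.38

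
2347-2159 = 188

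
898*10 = 8980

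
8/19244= 2/4811 = 0.00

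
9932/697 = 14 + 174/697 = 14.25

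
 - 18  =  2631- 2649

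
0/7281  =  0 = 0.00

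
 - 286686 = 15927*( - 18)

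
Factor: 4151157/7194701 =3^1*71^1*19489^1*7194701^( - 1 )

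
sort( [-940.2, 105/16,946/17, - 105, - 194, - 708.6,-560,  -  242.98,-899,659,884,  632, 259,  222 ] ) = [ - 940.2, - 899, - 708.6,  -  560,-242.98,  -  194, - 105, 105/16,946/17,222,259 , 632,659,884 ]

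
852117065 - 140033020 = 712084045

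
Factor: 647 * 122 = 78934= 2^1*61^1*647^1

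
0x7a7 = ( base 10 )1959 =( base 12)1173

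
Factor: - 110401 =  - 113^1*977^1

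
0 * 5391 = 0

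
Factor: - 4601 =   -  43^1 * 107^1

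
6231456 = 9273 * 672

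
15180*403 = 6117540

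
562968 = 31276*18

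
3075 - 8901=- 5826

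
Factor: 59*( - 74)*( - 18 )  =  78588 = 2^2*3^2*37^1*59^1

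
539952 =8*67494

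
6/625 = 6/625= 0.01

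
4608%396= 252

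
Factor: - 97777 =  - 97777^1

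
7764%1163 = 786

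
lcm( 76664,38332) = 76664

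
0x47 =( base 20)3B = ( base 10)71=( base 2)1000111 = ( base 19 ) 3E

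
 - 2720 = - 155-2565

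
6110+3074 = 9184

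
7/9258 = 7/9258 = 0.00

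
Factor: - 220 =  - 2^2*5^1*11^1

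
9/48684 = 3/16228 = 0.00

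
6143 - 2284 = 3859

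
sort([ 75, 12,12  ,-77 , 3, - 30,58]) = [ - 77, - 30,  3,12,12,58,75 ] 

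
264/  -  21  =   - 13+ 3/7 = -12.57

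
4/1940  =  1/485 = 0.00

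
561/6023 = 561/6023 = 0.09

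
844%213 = 205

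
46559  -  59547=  - 12988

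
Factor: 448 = 2^6*7^1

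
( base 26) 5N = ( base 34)4H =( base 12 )109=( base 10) 153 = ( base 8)231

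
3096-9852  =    -  6756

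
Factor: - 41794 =-2^1*20897^1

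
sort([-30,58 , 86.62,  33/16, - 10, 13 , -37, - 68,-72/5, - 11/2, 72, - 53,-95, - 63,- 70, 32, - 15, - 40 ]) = [  -  95, - 70 ,  -  68, - 63,  -  53,  -  40,-37,-30, - 15,-72/5, - 10, - 11/2,33/16, 13, 32, 58, 72, 86.62] 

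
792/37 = 21 + 15/37=21.41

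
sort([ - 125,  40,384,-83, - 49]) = [ -125, - 83 ,  -  49,  40, 384]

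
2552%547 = 364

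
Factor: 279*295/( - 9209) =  - 3^2*5^1*31^1*59^1*9209^(-1)=- 82305/9209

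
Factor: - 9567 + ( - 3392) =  - 12959 = -12959^1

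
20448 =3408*6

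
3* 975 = 2925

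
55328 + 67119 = 122447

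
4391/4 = 1097 + 3/4 = 1097.75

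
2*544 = 1088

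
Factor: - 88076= - 2^2*97^1*227^1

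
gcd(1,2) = 1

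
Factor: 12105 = 3^2 * 5^1*269^1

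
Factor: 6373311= 3^1*7^1*303491^1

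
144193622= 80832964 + 63360658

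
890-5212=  - 4322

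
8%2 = 0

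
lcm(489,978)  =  978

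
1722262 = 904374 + 817888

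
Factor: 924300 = 2^2*3^2*5^2*13^1*79^1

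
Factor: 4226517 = 3^2 * 469613^1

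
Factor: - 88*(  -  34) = 2992 = 2^4*11^1 * 17^1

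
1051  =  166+885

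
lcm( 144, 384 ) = 1152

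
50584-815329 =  - 764745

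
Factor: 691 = 691^1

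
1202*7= 8414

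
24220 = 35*692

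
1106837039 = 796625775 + 310211264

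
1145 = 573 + 572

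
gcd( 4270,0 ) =4270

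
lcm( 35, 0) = 0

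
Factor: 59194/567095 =2^1*5^ ( - 1 )*17^1*29^( - 1)*1741^1*3911^( - 1 )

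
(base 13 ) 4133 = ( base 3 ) 110100022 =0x2327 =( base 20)129j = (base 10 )8999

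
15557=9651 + 5906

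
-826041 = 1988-828029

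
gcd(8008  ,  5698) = 154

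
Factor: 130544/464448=199/708 = 2^( - 2)*3^( - 1)  *59^( - 1)*199^1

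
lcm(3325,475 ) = 3325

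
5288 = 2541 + 2747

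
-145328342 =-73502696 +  - 71825646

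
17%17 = 0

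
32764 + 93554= 126318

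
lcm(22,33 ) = 66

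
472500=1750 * 270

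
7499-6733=766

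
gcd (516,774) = 258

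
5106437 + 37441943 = 42548380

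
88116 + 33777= 121893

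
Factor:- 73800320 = -2^7*5^1 * 11^2*953^1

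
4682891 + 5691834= 10374725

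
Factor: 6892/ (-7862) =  - 3446/3931 = - 2^1*1723^1*3931^(-1) 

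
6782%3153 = 476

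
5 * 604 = 3020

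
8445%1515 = 870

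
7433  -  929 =6504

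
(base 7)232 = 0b1111001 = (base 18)6D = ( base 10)121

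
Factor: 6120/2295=8/3 = 2^3*3^ ( - 1)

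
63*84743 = 5338809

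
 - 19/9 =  - 3 + 8/9 = -2.11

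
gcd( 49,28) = 7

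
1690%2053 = 1690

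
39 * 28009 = 1092351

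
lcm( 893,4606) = 87514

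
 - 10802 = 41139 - 51941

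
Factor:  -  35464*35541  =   -1260426024 = -  2^3*3^2*11^2*13^1*31^1*359^1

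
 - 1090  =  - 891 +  - 199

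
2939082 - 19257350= - 16318268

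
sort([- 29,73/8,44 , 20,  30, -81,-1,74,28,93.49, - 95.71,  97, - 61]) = [-95.71, - 81 , - 61,  -  29 , - 1,73/8, 20,28,30,44,74,93.49, 97]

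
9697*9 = 87273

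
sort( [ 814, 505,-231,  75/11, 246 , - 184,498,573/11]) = [ - 231,-184, 75/11,573/11, 246,498, 505 , 814] 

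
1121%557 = 7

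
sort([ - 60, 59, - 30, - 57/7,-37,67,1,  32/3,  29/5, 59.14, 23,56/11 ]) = [  -  60, - 37,-30,- 57/7, 1, 56/11,29/5,32/3, 23,  59, 59.14, 67 ]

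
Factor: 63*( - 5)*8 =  - 2520 =- 2^3 *3^2*5^1 * 7^1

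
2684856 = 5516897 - 2832041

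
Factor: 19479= 3^1*43^1*151^1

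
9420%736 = 588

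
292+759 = 1051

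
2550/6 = 425 = 425.00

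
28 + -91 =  - 63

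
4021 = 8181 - 4160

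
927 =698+229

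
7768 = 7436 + 332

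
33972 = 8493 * 4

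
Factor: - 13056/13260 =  - 2^6*  5^( -1)*13^( - 1) = - 64/65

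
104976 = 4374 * 24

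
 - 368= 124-492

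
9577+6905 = 16482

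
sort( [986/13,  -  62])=[ - 62, 986/13]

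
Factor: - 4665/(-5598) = 5/6  =  2^( - 1 ) * 3^(  -  1)*5^1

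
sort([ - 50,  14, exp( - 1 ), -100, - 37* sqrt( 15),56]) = [ - 37*sqrt( 15 ), - 100, - 50,exp( - 1),14,56]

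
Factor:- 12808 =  -2^3*1601^1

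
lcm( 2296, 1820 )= 149240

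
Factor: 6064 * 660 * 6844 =27391330560 = 2^8*3^1*5^1*11^1 *29^1*59^1 * 379^1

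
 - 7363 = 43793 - 51156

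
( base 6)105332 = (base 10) 8984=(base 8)21430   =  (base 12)5248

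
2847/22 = 129+9/22 = 129.41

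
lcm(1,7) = 7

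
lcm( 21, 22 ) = 462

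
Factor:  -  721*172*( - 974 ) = 120787688 =2^3  *  7^1*43^1*103^1*487^1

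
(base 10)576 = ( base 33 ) HF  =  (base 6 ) 2400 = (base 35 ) GG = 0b1001000000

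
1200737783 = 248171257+952566526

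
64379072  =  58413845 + 5965227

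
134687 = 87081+47606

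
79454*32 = 2542528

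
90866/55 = 1652 + 6/55=1652.11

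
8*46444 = 371552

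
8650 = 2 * 4325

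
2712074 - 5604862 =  - 2892788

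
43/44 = 43/44 = 0.98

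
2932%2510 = 422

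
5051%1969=1113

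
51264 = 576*89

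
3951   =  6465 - 2514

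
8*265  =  2120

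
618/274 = 2 + 35/137 = 2.26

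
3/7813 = 3/7813 = 0.00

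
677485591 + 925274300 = 1602759891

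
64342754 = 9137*7042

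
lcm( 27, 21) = 189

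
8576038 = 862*9949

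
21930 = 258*85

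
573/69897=191/23299 = 0.01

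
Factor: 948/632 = 2^(- 1 ) * 3^1 = 3/2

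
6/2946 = 1/491 = 0.00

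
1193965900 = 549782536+644183364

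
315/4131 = 35/459 = 0.08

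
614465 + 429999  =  1044464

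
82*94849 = 7777618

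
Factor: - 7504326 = -2^1*3^6  *5147^1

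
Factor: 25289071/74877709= 181^( - 1 )*2417^1*10463^1 * 413689^(-1)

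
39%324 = 39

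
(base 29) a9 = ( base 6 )1215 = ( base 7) 605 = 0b100101011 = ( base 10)299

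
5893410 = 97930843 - 92037433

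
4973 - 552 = 4421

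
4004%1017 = 953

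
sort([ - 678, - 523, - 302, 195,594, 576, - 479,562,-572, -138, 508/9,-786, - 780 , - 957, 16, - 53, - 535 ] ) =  [  -  957,-786,-780, - 678, - 572, - 535,-523 ,-479, - 302,-138,-53, 16, 508/9, 195, 562, 576, 594]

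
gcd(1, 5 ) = 1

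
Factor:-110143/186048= - 2^(-6)*3^(-2 ) * 11^1*31^1 = - 341/576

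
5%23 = 5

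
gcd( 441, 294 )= 147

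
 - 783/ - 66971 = 783/66971= 0.01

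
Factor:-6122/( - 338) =3061/169  =  13^ ( - 2) * 3061^1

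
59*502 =29618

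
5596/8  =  699 + 1/2 = 699.50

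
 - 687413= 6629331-7316744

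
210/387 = 70/129  =  0.54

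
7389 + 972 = 8361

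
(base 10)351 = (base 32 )AV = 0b101011111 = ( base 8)537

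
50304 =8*6288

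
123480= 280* 441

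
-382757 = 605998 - 988755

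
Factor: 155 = 5^1*31^1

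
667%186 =109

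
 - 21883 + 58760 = 36877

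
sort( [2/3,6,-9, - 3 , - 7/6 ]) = [ - 9, - 3, - 7/6,  2/3, 6] 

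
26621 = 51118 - 24497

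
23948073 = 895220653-871272580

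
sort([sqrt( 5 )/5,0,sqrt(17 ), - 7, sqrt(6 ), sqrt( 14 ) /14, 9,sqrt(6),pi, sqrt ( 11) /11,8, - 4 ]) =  [ - 7, - 4,0, sqrt( 14 )/14,sqrt ( 11)/11, sqrt( 5 )/5,sqrt(6 ), sqrt ( 6), pi, sqrt( 17 ), 8, 9]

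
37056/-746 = -18528/373 =-  49.67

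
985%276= 157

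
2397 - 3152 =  - 755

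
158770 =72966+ 85804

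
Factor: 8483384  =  2^3*7^1*13^1*43^1*271^1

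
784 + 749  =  1533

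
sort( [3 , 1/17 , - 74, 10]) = [ - 74, 1/17, 3, 10 ]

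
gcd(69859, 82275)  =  1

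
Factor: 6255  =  3^2*5^1*139^1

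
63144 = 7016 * 9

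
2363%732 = 167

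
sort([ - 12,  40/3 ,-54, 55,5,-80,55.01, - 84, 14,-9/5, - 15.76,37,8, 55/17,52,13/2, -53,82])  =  [ - 84,  -  80,-54 ,-53,-15.76,-12,  -  9/5, 55/17, 5,13/2, 8,40/3, 14,37,52, 55, 55.01 , 82 ] 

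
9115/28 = 325+15/28 = 325.54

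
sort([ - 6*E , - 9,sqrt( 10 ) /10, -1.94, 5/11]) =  [ - 6*E, - 9, - 1.94,sqrt( 10)/10, 5/11]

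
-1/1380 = - 1/1380 = -0.00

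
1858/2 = 929= 929.00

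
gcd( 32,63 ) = 1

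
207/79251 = 69/26417 =0.00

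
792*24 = 19008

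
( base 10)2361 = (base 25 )3JB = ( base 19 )6a5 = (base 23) 4af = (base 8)4471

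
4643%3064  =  1579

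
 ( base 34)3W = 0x86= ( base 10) 134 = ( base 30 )4E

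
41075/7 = 5867 + 6/7 = 5867.86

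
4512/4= 1128  =  1128.00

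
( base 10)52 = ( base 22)28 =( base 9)57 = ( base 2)110100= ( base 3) 1221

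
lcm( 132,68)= 2244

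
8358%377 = 64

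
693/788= 693/788 = 0.88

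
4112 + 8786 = 12898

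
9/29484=1/3276 = 0.00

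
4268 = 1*4268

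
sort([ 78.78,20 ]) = [ 20, 78.78 ] 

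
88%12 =4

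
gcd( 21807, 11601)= 9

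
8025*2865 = 22991625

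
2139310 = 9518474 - 7379164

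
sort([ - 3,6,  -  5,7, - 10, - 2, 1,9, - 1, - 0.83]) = [ - 10, - 5, - 3, - 2, - 1,-0.83, 1  ,  6,  7, 9] 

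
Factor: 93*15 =1395 = 3^2*5^1*31^1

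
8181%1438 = 991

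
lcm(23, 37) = 851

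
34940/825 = 6988/165 =42.35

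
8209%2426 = 931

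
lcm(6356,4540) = 31780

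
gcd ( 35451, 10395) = 27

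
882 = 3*294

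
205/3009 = 205/3009 = 0.07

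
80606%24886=5948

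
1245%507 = 231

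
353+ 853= 1206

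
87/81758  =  87/81758= 0.00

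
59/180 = 59/180  =  0.33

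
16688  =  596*28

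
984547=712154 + 272393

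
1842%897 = 48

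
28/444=7/111 = 0.06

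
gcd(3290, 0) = 3290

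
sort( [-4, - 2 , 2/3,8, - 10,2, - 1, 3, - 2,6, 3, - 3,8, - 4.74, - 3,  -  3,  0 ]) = [ - 10, - 4.74, - 4, - 3, - 3 , - 3, - 2, - 2, - 1,0 , 2/3,2,3,  3,6, 8, 8 ]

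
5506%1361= 62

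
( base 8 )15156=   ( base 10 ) 6766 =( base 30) 7FG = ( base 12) 3aba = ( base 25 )AKG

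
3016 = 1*3016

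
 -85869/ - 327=28623/109 = 262.60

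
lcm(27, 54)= 54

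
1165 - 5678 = -4513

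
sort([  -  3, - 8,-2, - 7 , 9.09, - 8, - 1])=[ - 8, - 8, - 7, - 3, - 2,-1, 9.09] 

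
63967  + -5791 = 58176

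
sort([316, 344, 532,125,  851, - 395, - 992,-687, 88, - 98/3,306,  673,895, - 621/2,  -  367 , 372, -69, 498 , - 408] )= [-992, - 687, - 408, - 395, - 367, - 621/2, - 69,-98/3,88,125, 306 , 316, 344, 372,  498, 532,  673, 851, 895] 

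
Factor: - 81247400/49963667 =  - 2^3*5^2 * 13^( - 1) * 239^( - 1)*1237^( - 1 )*31249^1 = - 6249800/3843359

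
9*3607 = 32463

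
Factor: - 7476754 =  - 2^1*43^1*86939^1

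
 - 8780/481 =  - 8780/481= - 18.25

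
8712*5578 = 48595536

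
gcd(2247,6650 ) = 7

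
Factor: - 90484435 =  - 5^1 * 677^1*26731^1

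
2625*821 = 2155125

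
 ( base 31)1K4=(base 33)1f1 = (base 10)1585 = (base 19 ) 478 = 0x631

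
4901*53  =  259753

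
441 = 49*9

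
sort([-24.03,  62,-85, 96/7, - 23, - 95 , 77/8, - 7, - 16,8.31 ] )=[ - 95, - 85,  -  24.03, - 23,-16, - 7, 8.31,  77/8, 96/7,62 ] 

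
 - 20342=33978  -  54320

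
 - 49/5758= -1 + 5709/5758   =  - 0.01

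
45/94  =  45/94=   0.48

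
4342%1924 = 494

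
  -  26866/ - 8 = 13433/4  =  3358.25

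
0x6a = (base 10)106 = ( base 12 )8a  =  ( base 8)152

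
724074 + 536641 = 1260715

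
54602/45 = 54602/45 = 1213.38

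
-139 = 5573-5712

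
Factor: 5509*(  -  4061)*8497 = -7^1*29^1* 31^1 * 131^1*293^1*787^1 = -190095300353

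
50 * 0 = 0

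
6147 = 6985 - 838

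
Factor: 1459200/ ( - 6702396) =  - 2^8*5^2*19^1 * 558533^(  -  1) = - 121600/558533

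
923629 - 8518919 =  - 7595290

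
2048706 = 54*37939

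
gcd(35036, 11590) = 38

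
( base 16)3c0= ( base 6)4240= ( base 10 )960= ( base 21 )23F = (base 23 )1ih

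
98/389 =98/389  =  0.25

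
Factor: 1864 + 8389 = 10253^1=10253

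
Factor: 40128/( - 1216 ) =-33 = - 3^1 *11^1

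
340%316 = 24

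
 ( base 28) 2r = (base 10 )83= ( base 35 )2d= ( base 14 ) 5D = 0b1010011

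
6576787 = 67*98161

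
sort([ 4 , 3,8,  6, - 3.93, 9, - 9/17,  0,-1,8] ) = [ - 3.93,-1, - 9/17,  0, 3 , 4 , 6, 8, 8,9] 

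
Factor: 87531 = 3^1*163^1*179^1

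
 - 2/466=  -  1 + 232/233 = - 0.00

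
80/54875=16/10975  =  0.00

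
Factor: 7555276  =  2^2 * 17^1*137^1 * 811^1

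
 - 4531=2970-7501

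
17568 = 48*366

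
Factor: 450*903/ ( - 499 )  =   - 406350/499 = - 2^1 * 3^3 * 5^2*7^1*43^1*499^( - 1)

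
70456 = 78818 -8362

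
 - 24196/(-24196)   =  1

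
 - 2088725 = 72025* (-29) 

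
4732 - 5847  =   - 1115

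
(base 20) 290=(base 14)500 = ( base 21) 24E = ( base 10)980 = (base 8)1724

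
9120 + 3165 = 12285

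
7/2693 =7/2693= 0.00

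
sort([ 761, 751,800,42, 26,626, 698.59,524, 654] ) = [26,42,524,626,654,698.59,751,761,  800]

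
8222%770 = 522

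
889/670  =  889/670 = 1.33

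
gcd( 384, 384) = 384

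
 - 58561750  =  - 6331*9250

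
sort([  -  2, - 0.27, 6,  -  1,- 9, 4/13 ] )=[-9,-2, - 1 , - 0.27 , 4/13, 6] 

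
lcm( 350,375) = 5250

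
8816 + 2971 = 11787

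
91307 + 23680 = 114987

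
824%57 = 26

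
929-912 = 17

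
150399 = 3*50133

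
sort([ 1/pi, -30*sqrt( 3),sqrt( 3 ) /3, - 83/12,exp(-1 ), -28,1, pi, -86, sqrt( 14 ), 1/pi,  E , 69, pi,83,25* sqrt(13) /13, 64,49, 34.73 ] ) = [ - 86, - 30*sqrt( 3 ),-28, -83/12,1/pi, 1/pi,exp( - 1 ), sqrt( 3 )/3,1,E, pi,pi,sqrt(14),25*sqrt( 13)/13,34.73, 49,  64,69,83]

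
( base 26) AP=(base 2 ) 100011101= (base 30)9F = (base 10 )285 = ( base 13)18c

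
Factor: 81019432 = 2^3*13^1*23^1*33871^1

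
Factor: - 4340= - 2^2*5^1*7^1*31^1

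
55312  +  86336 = 141648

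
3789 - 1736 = 2053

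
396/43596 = 11/1211 = 0.01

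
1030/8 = 128+3/4 = 128.75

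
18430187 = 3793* 4859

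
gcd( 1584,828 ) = 36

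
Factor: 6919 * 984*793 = 2^3*3^1*11^1*13^1*17^1 * 37^1 * 41^1*61^1 = 5398978728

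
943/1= 943  =  943.00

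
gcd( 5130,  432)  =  54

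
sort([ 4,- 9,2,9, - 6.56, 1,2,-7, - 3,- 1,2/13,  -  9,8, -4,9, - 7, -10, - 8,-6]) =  [ - 10,-9,  -  9, - 8, - 7, - 7,-6.56,  -  6, - 4, - 3 , - 1,2/13,1,2 , 2,  4,8,9,9]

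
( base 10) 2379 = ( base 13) 1110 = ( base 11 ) 1873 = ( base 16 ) 94B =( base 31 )2EN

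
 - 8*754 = -6032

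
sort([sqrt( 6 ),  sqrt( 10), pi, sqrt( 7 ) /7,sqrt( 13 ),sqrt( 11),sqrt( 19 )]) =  [sqrt ( 7 ) /7,sqrt( 6),  pi,  sqrt(10) , sqrt(11),sqrt( 13 ), sqrt(19 )]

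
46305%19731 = 6843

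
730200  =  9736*75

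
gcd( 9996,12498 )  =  6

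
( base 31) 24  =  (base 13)51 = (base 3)2110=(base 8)102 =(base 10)66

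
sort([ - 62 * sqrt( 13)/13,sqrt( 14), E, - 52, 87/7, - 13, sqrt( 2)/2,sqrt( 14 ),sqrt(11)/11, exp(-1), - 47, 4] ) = [  -  52, - 47, - 62 * sqrt(13) /13, - 13 , sqrt( 11)/11,exp( - 1), sqrt(2)/2,E, sqrt ( 14 ), sqrt(14),4, 87/7] 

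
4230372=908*4659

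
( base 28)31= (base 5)320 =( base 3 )10011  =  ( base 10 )85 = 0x55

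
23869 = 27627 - 3758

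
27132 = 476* 57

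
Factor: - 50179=  -  19^2*139^1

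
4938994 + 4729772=9668766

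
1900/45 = 380/9  =  42.22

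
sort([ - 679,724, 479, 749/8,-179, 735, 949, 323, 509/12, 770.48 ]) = [-679, - 179, 509/12,749/8, 323, 479, 724,  735 , 770.48, 949] 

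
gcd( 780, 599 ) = 1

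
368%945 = 368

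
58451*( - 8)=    - 467608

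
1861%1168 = 693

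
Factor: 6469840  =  2^4*5^1*13^1 * 6221^1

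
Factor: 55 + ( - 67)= - 2^2*3^1 = - 12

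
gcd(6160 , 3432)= 88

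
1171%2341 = 1171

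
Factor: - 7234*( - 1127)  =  2^1*7^2*23^1*3617^1  =  8152718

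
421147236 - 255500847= 165646389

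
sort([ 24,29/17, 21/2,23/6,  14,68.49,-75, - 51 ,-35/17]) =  [ - 75, -51, - 35/17, 29/17,23/6,21/2,14,24,68.49]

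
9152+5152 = 14304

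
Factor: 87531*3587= 3^1*17^1*163^1*179^1*211^1=313973697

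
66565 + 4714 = 71279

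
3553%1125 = 178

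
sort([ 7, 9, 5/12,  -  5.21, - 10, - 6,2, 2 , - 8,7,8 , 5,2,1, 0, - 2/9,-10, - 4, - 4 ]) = [ - 10, - 10, - 8, - 6, - 5.21, - 4 , - 4,-2/9,0, 5/12, 1,2,2, 2, 5, 7,  7,8,9]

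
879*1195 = 1050405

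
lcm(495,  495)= 495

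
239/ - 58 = -5 + 51/58 = - 4.12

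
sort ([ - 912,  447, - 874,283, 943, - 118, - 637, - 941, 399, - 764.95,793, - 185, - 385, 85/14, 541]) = [ - 941, - 912, - 874, - 764.95,-637,-385, - 185, - 118 , 85/14, 283, 399, 447, 541, 793,943 ]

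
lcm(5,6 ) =30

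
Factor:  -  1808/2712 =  - 2^1*3^(  -  1) = - 2/3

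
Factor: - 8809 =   -  23^1*383^1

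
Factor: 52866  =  2^1 * 3^3 * 11^1*89^1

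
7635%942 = 99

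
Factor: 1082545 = 5^1*  216509^1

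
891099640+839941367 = 1731041007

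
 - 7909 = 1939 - 9848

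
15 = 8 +7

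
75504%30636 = 14232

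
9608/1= 9608 = 9608.00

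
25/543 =25/543 = 0.05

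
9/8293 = 9/8293 = 0.00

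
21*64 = 1344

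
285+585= 870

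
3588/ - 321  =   - 1196/107 = - 11.18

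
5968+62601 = 68569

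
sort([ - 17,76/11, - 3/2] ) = [ - 17, - 3/2, 76/11 ]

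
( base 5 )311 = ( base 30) 2L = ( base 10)81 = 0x51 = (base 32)2h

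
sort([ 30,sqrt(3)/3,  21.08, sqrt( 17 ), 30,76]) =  [sqrt (3)/3, sqrt( 17 ), 21.08, 30,30, 76]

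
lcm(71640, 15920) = 143280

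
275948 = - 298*(- 926 ) 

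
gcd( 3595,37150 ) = 5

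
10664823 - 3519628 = 7145195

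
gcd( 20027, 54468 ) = 1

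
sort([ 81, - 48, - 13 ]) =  [- 48, - 13, 81]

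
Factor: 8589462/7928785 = 2^1 * 3^1 * 5^(-1)*7^1*41^( - 1)*38677^(- 1)*204511^1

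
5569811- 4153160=1416651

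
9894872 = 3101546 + 6793326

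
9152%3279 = 2594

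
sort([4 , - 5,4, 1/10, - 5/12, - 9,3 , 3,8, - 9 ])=[  -  9,  -  9, - 5, - 5/12,1/10,3 , 3,4, 4,8]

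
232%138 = 94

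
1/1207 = 1/1207= 0.00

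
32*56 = 1792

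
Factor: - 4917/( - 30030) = 2^( - 1)*5^( - 1) * 7^( - 1)*13^( - 1 )* 149^1 = 149/910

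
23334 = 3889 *6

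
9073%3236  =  2601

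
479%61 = 52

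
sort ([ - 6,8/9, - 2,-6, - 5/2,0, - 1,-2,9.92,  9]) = [ - 6, - 6, - 5/2, -2, - 2,-1,0, 8/9,9,9.92]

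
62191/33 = 62191/33=1884.58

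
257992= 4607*56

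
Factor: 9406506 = 2^1*3^1*71^2*311^1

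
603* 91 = 54873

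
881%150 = 131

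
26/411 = 26/411 = 0.06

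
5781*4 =23124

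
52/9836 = 13/2459 = 0.01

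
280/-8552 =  - 35/1069 =-0.03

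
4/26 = 2/13 = 0.15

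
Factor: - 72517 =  - 127^1 *571^1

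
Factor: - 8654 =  - 2^1*4327^1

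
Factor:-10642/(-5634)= 17/9=3^(-2) * 17^1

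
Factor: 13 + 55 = 68 = 2^2*17^1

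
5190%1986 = 1218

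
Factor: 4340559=3^1*17^1*85109^1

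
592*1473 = 872016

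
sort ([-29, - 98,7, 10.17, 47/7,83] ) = [ - 98, -29, 47/7,  7,10.17,83 ]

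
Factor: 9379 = 83^1 *113^1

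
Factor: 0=0^1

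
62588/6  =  31294/3 = 10431.33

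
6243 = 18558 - 12315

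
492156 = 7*70308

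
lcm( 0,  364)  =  0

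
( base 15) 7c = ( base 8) 165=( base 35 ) 3c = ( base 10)117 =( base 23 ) 52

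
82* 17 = 1394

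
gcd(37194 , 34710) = 6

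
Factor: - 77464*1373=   -  106358072 = -  2^3*23^1 * 421^1*1373^1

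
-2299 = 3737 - 6036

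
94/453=94/453 = 0.21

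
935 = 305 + 630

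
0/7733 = 0 = 0.00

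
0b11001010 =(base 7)406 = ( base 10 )202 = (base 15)d7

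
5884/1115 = 5 + 309/1115= 5.28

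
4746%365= 1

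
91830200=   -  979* ( - 93800 ) 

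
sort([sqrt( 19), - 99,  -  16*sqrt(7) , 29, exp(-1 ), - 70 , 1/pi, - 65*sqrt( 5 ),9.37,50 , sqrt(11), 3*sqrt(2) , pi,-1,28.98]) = [  -  65*sqrt (5 ), - 99, - 70, - 16*sqrt(7), - 1, 1/pi , exp ( - 1),pi, sqrt( 11) , 3*sqrt( 2), sqrt ( 19), 9.37, 28.98,29, 50 ]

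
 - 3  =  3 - 6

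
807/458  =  1 + 349/458 = 1.76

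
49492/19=2604 + 16/19 =2604.84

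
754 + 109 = 863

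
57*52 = 2964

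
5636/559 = 5636/559= 10.08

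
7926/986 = 3963/493 = 8.04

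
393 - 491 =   -  98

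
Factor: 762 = 2^1*3^1*127^1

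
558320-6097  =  552223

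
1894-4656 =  - 2762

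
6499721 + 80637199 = 87136920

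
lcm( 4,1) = 4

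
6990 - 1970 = 5020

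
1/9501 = 1/9501 = 0.00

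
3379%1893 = 1486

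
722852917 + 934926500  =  1657779417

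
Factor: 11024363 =7^3 * 32141^1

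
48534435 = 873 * 55595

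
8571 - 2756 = 5815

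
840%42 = 0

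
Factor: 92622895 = 5^1*41^1*131^1*3449^1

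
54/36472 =27/18236 = 0.00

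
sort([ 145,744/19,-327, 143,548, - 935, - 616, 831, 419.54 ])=[ - 935, - 616, - 327,  744/19,143, 145, 419.54, 548,831 ]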